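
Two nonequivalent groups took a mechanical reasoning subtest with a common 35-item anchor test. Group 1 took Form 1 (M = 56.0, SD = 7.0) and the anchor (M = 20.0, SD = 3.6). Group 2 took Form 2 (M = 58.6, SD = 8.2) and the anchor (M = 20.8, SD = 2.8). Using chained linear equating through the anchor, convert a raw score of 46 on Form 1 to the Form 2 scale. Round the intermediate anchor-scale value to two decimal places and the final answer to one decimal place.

41.2

Form 1 → anchor (Group 1): v = (3.6/7.0)(46 − 56.0) + 20.0 = 14.86
anchor → Form 2 (Group 2): y = (8.2/2.8)(14.86 − 20.8) + 58.6 = 41.2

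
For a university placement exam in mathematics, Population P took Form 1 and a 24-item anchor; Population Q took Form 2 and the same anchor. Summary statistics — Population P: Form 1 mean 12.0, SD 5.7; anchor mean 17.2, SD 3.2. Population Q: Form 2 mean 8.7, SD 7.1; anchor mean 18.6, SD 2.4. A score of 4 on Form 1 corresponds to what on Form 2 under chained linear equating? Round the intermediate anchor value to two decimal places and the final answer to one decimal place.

-8.7

Form 1 → anchor (Population P): v = (3.2/5.7)(4 − 12.0) + 17.2 = 12.71
anchor → Form 2 (Population Q): y = (7.1/2.4)(12.71 − 18.6) + 8.7 = -8.7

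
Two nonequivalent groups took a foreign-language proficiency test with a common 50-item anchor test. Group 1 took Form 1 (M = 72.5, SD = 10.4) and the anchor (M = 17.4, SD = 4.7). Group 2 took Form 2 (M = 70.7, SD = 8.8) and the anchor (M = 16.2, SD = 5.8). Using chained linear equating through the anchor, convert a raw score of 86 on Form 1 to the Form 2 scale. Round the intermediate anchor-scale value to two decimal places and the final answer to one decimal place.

81.8

Form 1 → anchor (Group 1): v = (4.7/10.4)(86 − 72.5) + 17.4 = 23.50
anchor → Form 2 (Group 2): y = (8.8/5.8)(23.50 − 16.2) + 70.7 = 81.8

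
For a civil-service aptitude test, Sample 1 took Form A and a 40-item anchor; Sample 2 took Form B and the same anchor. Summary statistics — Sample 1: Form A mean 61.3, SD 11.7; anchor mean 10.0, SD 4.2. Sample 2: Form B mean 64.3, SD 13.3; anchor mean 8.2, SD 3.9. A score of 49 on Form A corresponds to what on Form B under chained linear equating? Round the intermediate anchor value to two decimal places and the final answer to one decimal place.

55.4

Form A → anchor (Sample 1): v = (4.2/11.7)(49 − 61.3) + 10.0 = 5.58
anchor → Form B (Sample 2): y = (13.3/3.9)(5.58 − 8.2) + 64.3 = 55.4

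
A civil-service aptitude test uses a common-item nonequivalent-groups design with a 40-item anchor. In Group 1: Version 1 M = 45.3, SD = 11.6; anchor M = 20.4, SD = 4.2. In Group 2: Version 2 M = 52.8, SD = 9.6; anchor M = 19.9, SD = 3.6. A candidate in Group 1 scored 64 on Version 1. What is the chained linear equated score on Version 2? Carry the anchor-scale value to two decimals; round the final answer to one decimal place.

72.2

Version 1 → anchor (Group 1): v = (4.2/11.6)(64 − 45.3) + 20.4 = 27.17
anchor → Version 2 (Group 2): y = (9.6/3.6)(27.17 − 19.9) + 52.8 = 72.2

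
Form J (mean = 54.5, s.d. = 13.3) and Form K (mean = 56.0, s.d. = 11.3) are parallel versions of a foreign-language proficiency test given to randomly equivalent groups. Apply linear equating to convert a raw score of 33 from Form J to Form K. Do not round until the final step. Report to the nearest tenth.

Linear equating: y = (SD_Y/SD_X)(x − M_X) + M_Y
y = (11.3/13.3)(33 − 54.5) + 56.0
y = 0.849624 × -21.5 + 56.0 = -18.2669 + 56.0 = 37.7

37.7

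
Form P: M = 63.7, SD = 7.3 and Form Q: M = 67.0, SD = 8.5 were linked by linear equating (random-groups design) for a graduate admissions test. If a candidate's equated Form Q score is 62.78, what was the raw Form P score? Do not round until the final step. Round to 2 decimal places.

Invert y = (SD_Y/SD_X)(x − M_X) + M_Y:
x = (SD_X/SD_Y)(y − M_Y) + M_X = (7.3/8.5)(62.78 − 67.0) + 63.7
x = 0.858824 × -4.220 + 63.7 = 60.08

60.08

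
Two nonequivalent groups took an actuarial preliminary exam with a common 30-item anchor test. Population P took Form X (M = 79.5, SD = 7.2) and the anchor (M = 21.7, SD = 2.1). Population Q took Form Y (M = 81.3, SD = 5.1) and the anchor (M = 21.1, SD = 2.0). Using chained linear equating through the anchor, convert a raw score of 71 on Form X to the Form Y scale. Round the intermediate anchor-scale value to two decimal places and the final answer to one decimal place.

76.5

Form X → anchor (Population P): v = (2.1/7.2)(71 − 79.5) + 21.7 = 19.22
anchor → Form Y (Population Q): y = (5.1/2.0)(19.22 − 21.1) + 81.3 = 76.5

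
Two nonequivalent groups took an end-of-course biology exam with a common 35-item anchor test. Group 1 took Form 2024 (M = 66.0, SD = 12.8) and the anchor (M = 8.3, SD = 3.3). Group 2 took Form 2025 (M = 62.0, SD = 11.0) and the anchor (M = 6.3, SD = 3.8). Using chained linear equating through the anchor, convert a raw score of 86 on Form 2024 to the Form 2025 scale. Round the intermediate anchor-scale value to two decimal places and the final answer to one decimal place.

Form 2024 → anchor (Group 1): v = (3.3/12.8)(86 − 66.0) + 8.3 = 13.46
anchor → Form 2025 (Group 2): y = (11.0/3.8)(13.46 − 6.3) + 62.0 = 82.7

82.7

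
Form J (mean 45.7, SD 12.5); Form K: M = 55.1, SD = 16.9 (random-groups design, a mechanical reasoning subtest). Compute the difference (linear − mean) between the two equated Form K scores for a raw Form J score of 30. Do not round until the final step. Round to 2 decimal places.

-5.53

Mean-equated: 30 + (55.1 − 45.7) = 39.40
Linear-equated: (16.9/12.5)(30 − 45.7) + 55.1 = 33.874
Difference = 33.874 − 39.40 = -5.53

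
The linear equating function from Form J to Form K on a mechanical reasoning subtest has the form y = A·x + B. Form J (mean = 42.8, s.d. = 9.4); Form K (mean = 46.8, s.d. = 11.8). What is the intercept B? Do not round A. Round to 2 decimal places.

-6.93

A = SD_Y / SD_X = 11.8 / 9.4 = 1.255319
B = M_Y − A·M_X = 46.8 − 1.255319 × 42.8 = -6.93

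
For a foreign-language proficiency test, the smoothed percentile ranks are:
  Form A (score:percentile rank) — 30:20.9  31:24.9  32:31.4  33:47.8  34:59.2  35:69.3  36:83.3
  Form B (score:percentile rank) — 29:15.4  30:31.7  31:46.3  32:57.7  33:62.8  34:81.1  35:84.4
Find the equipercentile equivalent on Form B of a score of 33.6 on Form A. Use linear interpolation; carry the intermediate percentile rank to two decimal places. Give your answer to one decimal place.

PR of 33.6 on Form A: 47.8 + (33.6 − 33)/(34 − 33) × (59.2 − 47.8) = 54.64
On Form B, PR 54.64 falls between score 31 (PR 46.3) and 32 (PR 57.7).
Interpolate: 31 + (54.64 − 46.3)/(57.7 − 46.3) × (32 − 31) = 31.7

31.7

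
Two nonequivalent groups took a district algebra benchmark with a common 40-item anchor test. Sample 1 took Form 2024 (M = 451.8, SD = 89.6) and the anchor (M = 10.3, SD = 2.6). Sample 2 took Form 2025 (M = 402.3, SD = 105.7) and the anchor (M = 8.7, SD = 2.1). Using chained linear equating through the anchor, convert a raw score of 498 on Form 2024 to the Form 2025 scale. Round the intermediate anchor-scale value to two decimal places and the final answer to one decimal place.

550.3

Form 2024 → anchor (Sample 1): v = (2.6/89.6)(498 − 451.8) + 10.3 = 11.64
anchor → Form 2025 (Sample 2): y = (105.7/2.1)(11.64 − 8.7) + 402.3 = 550.3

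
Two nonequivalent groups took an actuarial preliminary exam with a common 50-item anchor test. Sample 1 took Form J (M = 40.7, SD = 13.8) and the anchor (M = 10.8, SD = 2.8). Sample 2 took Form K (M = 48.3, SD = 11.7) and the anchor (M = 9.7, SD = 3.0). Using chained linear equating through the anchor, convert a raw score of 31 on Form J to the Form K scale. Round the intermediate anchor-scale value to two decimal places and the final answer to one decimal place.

44.9

Form J → anchor (Sample 1): v = (2.8/13.8)(31 − 40.7) + 10.8 = 8.83
anchor → Form K (Sample 2): y = (11.7/3.0)(8.83 − 9.7) + 48.3 = 44.9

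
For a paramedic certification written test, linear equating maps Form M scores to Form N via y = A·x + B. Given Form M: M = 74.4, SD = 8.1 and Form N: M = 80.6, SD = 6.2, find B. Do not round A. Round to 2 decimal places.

A = SD_Y / SD_X = 6.2 / 8.1 = 0.765432
B = M_Y − A·M_X = 80.6 − 0.765432 × 74.4 = 23.65

23.65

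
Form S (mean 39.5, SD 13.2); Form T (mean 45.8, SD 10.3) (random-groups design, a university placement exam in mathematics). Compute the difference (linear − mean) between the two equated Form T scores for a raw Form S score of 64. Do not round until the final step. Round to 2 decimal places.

-5.38

Mean-equated: 64 + (45.8 − 39.5) = 70.30
Linear-equated: (10.3/13.2)(64 − 39.5) + 45.8 = 64.917
Difference = 64.917 − 70.30 = -5.38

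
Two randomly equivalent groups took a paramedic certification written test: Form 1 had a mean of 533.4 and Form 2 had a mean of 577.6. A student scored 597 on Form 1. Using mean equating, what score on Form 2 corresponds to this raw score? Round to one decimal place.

Mean equating: y = x + (M_Y − M_X) = 597 + (577.6 − 533.4) = 641.2

641.2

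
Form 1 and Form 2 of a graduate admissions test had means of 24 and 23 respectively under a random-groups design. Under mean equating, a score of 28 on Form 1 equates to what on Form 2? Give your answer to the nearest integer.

Mean equating: y = x + (M_Y − M_X) = 28 + (23 − 24) = 27

27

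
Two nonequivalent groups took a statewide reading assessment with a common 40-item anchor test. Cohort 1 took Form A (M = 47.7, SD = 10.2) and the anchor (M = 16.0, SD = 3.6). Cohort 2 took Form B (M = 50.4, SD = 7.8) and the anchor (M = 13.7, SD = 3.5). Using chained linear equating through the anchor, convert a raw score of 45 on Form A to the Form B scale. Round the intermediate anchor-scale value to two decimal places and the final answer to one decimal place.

53.4

Form A → anchor (Cohort 1): v = (3.6/10.2)(45 − 47.7) + 16.0 = 15.05
anchor → Form B (Cohort 2): y = (7.8/3.5)(15.05 − 13.7) + 50.4 = 53.4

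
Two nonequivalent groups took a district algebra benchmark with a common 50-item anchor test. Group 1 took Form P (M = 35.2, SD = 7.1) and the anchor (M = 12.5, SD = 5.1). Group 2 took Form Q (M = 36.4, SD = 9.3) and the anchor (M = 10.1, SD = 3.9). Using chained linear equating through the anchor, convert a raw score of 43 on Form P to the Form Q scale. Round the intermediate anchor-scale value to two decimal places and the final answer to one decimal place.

55.5

Form P → anchor (Group 1): v = (5.1/7.1)(43 − 35.2) + 12.5 = 18.10
anchor → Form Q (Group 2): y = (9.3/3.9)(18.10 − 10.1) + 36.4 = 55.5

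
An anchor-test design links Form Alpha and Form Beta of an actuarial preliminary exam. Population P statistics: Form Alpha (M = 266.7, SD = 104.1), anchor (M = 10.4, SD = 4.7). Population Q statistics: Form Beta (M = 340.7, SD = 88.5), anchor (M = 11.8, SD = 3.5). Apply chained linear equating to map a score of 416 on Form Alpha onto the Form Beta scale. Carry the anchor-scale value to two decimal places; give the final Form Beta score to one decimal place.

Form Alpha → anchor (Population P): v = (4.7/104.1)(416 − 266.7) + 10.4 = 17.14
anchor → Form Beta (Population Q): y = (88.5/3.5)(17.14 − 11.8) + 340.7 = 475.7

475.7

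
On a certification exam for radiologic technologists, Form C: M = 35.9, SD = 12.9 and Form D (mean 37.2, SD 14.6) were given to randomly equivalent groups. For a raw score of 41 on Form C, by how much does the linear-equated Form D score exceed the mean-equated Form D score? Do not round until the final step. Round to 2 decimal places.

Mean-equated: 41 + (37.2 − 35.9) = 42.30
Linear-equated: (14.6/12.9)(41 − 35.9) + 37.2 = 42.972
Difference = 42.972 − 42.30 = 0.67

0.67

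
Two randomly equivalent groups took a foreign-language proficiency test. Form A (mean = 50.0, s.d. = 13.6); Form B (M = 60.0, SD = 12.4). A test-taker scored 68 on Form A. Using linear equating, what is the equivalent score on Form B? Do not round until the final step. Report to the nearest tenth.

76.4

Linear equating: y = (SD_Y/SD_X)(x − M_X) + M_Y
y = (12.4/13.6)(68 − 50.0) + 60.0
y = 0.911765 × 18.0 + 60.0 = 16.4118 + 60.0 = 76.4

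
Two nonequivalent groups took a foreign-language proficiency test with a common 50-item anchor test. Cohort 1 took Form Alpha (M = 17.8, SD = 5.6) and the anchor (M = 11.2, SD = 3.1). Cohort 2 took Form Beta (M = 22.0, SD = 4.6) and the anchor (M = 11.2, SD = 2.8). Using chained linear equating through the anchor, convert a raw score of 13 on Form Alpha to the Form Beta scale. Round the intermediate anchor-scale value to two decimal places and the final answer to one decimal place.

Form Alpha → anchor (Cohort 1): v = (3.1/5.6)(13 − 17.8) + 11.2 = 8.54
anchor → Form Beta (Cohort 2): y = (4.6/2.8)(8.54 − 11.2) + 22.0 = 17.6

17.6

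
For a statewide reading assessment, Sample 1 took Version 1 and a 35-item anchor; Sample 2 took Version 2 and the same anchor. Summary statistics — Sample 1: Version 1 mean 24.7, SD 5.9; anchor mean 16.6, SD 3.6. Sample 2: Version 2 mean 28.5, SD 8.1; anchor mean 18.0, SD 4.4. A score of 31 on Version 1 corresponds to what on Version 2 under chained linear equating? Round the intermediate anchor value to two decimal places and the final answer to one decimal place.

Version 1 → anchor (Sample 1): v = (3.6/5.9)(31 − 24.7) + 16.6 = 20.44
anchor → Version 2 (Sample 2): y = (8.1/4.4)(20.44 − 18.0) + 28.5 = 33.0

33.0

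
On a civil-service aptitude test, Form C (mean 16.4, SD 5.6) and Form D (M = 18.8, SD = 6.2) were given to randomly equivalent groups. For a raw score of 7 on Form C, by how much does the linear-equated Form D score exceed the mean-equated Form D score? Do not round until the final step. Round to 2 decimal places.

-1.01

Mean-equated: 7 + (18.8 − 16.4) = 9.40
Linear-equated: (6.2/5.6)(7 − 16.4) + 18.8 = 8.393
Difference = 8.393 − 9.40 = -1.01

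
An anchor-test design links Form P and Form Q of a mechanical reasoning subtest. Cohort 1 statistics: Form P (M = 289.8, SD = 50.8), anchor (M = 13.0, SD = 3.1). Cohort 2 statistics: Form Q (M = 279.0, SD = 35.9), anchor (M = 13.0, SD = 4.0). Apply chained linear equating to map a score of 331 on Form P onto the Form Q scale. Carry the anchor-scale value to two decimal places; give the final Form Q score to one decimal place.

301.5

Form P → anchor (Cohort 1): v = (3.1/50.8)(331 − 289.8) + 13.0 = 15.51
anchor → Form Q (Cohort 2): y = (35.9/4.0)(15.51 − 13.0) + 279.0 = 301.5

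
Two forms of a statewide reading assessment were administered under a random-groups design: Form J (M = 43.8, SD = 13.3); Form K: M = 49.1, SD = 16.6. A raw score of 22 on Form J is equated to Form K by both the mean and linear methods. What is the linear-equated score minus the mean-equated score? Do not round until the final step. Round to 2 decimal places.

-5.41

Mean-equated: 22 + (49.1 − 43.8) = 27.30
Linear-equated: (16.6/13.3)(22 − 43.8) + 49.1 = 21.891
Difference = 21.891 − 27.30 = -5.41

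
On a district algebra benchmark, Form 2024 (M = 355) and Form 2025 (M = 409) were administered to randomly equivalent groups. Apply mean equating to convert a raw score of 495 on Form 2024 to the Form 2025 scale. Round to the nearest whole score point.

549

Mean equating: y = x + (M_Y − M_X) = 495 + (409 − 355) = 549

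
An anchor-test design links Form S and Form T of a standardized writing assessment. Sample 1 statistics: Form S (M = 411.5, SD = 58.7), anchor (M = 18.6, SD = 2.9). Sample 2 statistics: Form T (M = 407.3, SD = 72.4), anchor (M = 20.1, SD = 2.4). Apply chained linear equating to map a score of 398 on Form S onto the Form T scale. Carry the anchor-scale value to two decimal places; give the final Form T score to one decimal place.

Form S → anchor (Sample 1): v = (2.9/58.7)(398 − 411.5) + 18.6 = 17.93
anchor → Form T (Sample 2): y = (72.4/2.4)(17.93 − 20.1) + 407.3 = 341.8

341.8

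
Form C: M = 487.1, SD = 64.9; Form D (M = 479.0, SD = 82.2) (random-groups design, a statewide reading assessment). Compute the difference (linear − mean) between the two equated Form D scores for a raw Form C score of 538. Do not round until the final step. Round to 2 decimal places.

13.57

Mean-equated: 538 + (479.0 − 487.1) = 529.90
Linear-equated: (82.2/64.9)(538 − 487.1) + 479.0 = 543.468
Difference = 543.468 − 529.90 = 13.57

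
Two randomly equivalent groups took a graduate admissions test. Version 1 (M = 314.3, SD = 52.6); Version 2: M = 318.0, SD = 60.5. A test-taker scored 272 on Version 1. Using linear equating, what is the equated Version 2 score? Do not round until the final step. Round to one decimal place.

Linear equating: y = (SD_Y/SD_X)(x − M_X) + M_Y
y = (60.5/52.6)(272 − 314.3) + 318.0
y = 1.150190 × -42.3 + 318.0 = -48.6530 + 318.0 = 269.3

269.3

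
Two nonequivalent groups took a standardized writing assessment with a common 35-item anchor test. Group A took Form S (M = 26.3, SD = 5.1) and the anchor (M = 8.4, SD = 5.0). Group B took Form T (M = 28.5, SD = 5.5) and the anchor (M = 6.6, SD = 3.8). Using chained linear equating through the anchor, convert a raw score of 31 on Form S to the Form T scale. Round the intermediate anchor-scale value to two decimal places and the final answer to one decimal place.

Form S → anchor (Group A): v = (5.0/5.1)(31 − 26.3) + 8.4 = 13.01
anchor → Form T (Group B): y = (5.5/3.8)(13.01 − 6.6) + 28.5 = 37.8

37.8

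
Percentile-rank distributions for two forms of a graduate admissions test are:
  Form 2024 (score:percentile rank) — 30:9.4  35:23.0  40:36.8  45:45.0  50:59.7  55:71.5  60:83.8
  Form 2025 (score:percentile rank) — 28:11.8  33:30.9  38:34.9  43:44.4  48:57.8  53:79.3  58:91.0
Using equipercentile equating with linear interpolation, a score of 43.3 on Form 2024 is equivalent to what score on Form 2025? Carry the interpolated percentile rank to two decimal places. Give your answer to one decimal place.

41.8

PR of 43.3 on Form 2024: 36.8 + (43.3 − 40)/(45 − 40) × (45.0 − 36.8) = 42.21
On Form 2025, PR 42.21 falls between score 38 (PR 34.9) and 43 (PR 44.4).
Interpolate: 38 + (42.21 − 34.9)/(44.4 − 34.9) × (43 − 38) = 41.8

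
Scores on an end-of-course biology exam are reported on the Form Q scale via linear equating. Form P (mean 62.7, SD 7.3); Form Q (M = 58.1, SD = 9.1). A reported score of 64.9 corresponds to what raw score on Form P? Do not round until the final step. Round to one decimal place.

68.2

Invert y = (SD_Y/SD_X)(x − M_X) + M_Y:
x = (SD_X/SD_Y)(y − M_Y) + M_X = (7.3/9.1)(64.9 − 58.1) + 62.7
x = 0.802198 × 6.800 + 62.7 = 68.2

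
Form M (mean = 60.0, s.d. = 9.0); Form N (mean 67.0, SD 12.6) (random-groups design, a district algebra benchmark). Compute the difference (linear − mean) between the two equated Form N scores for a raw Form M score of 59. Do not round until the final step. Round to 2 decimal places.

-0.40

Mean-equated: 59 + (67.0 − 60.0) = 66.00
Linear-equated: (12.6/9.0)(59 − 60.0) + 67.0 = 65.600
Difference = 65.600 − 66.00 = -0.40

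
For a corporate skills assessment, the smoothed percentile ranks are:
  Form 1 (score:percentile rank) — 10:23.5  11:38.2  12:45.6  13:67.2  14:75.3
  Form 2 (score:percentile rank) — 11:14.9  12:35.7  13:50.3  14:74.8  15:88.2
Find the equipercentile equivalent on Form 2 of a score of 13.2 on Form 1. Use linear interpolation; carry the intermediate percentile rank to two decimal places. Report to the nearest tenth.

PR of 13.2 on Form 1: 67.2 + (13.2 − 13)/(14 − 13) × (75.3 − 67.2) = 68.82
On Form 2, PR 68.82 falls between score 13 (PR 50.3) and 14 (PR 74.8).
Interpolate: 13 + (68.82 − 50.3)/(74.8 − 50.3) × (14 − 13) = 13.8

13.8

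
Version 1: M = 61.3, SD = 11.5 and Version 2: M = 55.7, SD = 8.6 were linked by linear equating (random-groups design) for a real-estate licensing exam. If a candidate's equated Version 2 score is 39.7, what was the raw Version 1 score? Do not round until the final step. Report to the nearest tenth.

39.9

Invert y = (SD_Y/SD_X)(x − M_X) + M_Y:
x = (SD_X/SD_Y)(y − M_Y) + M_X = (11.5/8.6)(39.7 − 55.7) + 61.3
x = 1.337209 × -16.000 + 61.3 = 39.9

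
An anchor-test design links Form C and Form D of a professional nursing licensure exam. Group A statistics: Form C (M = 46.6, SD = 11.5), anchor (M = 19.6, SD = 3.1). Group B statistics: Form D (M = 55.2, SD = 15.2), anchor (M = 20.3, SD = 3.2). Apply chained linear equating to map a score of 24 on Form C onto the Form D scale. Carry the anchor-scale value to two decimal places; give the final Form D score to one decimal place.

22.9

Form C → anchor (Group A): v = (3.1/11.5)(24 − 46.6) + 19.6 = 13.51
anchor → Form D (Group B): y = (15.2/3.2)(13.51 − 20.3) + 55.2 = 22.9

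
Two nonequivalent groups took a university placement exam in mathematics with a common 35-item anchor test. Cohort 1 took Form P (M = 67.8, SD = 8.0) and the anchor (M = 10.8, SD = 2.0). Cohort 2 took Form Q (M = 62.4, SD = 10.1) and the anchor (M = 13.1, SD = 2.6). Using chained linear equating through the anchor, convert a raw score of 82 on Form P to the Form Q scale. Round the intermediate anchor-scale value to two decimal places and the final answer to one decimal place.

Form P → anchor (Cohort 1): v = (2.0/8.0)(82 − 67.8) + 10.8 = 14.35
anchor → Form Q (Cohort 2): y = (10.1/2.6)(14.35 − 13.1) + 62.4 = 67.3

67.3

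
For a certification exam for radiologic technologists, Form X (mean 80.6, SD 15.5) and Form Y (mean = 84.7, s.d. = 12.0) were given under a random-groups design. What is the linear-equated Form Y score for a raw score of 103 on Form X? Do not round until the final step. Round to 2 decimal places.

Linear equating: y = (SD_Y/SD_X)(x − M_X) + M_Y
y = (12.0/15.5)(103 − 80.6) + 84.7
y = 0.774194 × 22.4 + 84.7 = 17.3419 + 84.7 = 102.04

102.04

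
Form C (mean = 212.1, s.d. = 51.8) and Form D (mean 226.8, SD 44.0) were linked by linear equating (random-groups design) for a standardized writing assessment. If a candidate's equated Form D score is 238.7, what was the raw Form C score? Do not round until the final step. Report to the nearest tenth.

Invert y = (SD_Y/SD_X)(x − M_X) + M_Y:
x = (SD_X/SD_Y)(y − M_Y) + M_X = (51.8/44.0)(238.7 − 226.8) + 212.1
x = 1.177273 × 11.900 + 212.1 = 226.1

226.1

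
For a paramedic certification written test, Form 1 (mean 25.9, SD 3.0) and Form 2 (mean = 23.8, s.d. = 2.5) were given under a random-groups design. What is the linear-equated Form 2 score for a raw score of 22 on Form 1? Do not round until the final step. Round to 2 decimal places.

Linear equating: y = (SD_Y/SD_X)(x − M_X) + M_Y
y = (2.5/3.0)(22 − 25.9) + 23.8
y = 0.833333 × -3.9 + 23.8 = -3.2500 + 23.8 = 20.55

20.55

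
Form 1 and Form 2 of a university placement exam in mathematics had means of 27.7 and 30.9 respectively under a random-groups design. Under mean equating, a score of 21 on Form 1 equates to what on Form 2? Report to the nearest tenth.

Mean equating: y = x + (M_Y − M_X) = 21 + (30.9 − 27.7) = 24.2

24.2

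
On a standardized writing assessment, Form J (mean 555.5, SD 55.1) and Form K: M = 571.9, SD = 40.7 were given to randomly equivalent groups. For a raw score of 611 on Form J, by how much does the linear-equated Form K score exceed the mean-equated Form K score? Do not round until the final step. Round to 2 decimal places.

Mean-equated: 611 + (571.9 − 555.5) = 627.40
Linear-equated: (40.7/55.1)(611 − 555.5) + 571.9 = 612.895
Difference = 612.895 − 627.40 = -14.50

-14.50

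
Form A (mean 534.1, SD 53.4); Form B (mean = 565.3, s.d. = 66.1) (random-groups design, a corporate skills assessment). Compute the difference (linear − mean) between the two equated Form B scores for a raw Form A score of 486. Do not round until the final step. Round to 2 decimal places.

-11.44

Mean-equated: 486 + (565.3 − 534.1) = 517.20
Linear-equated: (66.1/53.4)(486 − 534.1) + 565.3 = 505.760
Difference = 505.760 − 517.20 = -11.44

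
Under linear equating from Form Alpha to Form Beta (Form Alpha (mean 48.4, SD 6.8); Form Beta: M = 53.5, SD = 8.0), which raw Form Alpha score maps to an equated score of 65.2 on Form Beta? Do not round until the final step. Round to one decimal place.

58.3

Invert y = (SD_Y/SD_X)(x − M_X) + M_Y:
x = (SD_X/SD_Y)(y − M_Y) + M_X = (6.8/8.0)(65.2 − 53.5) + 48.4
x = 0.850000 × 11.700 + 48.4 = 58.3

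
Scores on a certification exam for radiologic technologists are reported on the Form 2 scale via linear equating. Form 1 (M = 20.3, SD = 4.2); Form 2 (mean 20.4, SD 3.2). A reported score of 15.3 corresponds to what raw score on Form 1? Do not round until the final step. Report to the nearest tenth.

13.6

Invert y = (SD_Y/SD_X)(x − M_X) + M_Y:
x = (SD_X/SD_Y)(y − M_Y) + M_X = (4.2/3.2)(15.3 − 20.4) + 20.3
x = 1.312500 × -5.100 + 20.3 = 13.6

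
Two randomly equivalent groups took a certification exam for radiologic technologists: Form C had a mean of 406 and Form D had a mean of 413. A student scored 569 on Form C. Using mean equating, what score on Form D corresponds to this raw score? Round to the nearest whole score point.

Mean equating: y = x + (M_Y − M_X) = 569 + (413 − 406) = 576

576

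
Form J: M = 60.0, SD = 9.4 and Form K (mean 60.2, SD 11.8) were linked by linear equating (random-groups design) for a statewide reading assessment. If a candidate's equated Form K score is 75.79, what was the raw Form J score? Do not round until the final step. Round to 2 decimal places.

72.42

Invert y = (SD_Y/SD_X)(x − M_X) + M_Y:
x = (SD_X/SD_Y)(y − M_Y) + M_X = (9.4/11.8)(75.79 − 60.2) + 60.0
x = 0.796610 × 15.590 + 60.0 = 72.42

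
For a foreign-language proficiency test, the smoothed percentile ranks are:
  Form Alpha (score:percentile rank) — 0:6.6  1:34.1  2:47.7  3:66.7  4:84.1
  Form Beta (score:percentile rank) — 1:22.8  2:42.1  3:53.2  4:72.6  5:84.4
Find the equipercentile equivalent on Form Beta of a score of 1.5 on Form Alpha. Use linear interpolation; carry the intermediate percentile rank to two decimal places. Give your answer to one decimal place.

1.9

PR of 1.5 on Form Alpha: 34.1 + (1.5 − 1)/(2 − 1) × (47.7 − 34.1) = 40.90
On Form Beta, PR 40.90 falls between score 1 (PR 22.8) and 2 (PR 42.1).
Interpolate: 1 + (40.90 − 22.8)/(42.1 − 22.8) × (2 − 1) = 1.9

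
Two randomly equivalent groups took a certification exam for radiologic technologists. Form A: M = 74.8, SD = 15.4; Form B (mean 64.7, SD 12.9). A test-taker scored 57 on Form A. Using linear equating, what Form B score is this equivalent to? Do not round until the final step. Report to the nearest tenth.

Linear equating: y = (SD_Y/SD_X)(x − M_X) + M_Y
y = (12.9/15.4)(57 − 74.8) + 64.7
y = 0.837662 × -17.8 + 64.7 = -14.9104 + 64.7 = 49.8

49.8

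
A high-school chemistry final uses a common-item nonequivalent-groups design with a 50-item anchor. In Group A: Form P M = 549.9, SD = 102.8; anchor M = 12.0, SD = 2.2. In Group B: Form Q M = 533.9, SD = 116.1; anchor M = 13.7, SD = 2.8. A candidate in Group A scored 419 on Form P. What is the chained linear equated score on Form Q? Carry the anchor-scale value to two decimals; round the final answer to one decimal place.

Form P → anchor (Group A): v = (2.2/102.8)(419 − 549.9) + 12.0 = 9.20
anchor → Form Q (Group B): y = (116.1/2.8)(9.20 − 13.7) + 533.9 = 347.3

347.3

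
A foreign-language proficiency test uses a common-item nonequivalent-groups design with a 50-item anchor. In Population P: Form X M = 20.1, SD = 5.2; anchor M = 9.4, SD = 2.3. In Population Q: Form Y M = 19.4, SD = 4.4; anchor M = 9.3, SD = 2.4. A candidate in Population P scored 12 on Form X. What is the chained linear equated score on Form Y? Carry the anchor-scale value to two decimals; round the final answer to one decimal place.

Form X → anchor (Population P): v = (2.3/5.2)(12 − 20.1) + 9.4 = 5.82
anchor → Form Y (Population Q): y = (4.4/2.4)(5.82 − 9.3) + 19.4 = 13.0

13.0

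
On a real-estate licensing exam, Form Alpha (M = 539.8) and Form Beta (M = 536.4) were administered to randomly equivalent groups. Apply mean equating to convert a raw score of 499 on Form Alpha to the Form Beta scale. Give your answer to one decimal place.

Mean equating: y = x + (M_Y − M_X) = 499 + (536.4 − 539.8) = 495.6

495.6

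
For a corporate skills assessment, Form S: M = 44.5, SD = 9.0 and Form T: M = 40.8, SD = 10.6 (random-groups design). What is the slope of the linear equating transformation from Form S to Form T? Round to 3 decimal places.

1.178

A = SD_Y / SD_X = 10.6 / 9.0 = 1.178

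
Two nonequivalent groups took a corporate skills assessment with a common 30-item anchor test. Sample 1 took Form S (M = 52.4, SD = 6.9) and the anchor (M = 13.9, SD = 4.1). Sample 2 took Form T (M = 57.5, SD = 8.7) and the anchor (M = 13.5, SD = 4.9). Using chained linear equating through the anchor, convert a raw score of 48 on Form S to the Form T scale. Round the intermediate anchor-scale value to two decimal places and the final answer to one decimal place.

Form S → anchor (Sample 1): v = (4.1/6.9)(48 − 52.4) + 13.9 = 11.29
anchor → Form T (Sample 2): y = (8.7/4.9)(11.29 − 13.5) + 57.5 = 53.6

53.6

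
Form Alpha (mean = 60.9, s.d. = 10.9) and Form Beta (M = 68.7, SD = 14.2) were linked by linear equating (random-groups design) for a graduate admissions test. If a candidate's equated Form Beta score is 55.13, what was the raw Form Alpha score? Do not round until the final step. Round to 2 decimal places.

50.48

Invert y = (SD_Y/SD_X)(x − M_X) + M_Y:
x = (SD_X/SD_Y)(y − M_Y) + M_X = (10.9/14.2)(55.13 − 68.7) + 60.9
x = 0.767606 × -13.570 + 60.9 = 50.48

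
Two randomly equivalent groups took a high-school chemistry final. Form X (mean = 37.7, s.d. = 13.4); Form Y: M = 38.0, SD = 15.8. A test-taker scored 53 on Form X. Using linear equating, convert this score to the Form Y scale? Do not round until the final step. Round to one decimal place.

Linear equating: y = (SD_Y/SD_X)(x − M_X) + M_Y
y = (15.8/13.4)(53 − 37.7) + 38.0
y = 1.179104 × 15.3 + 38.0 = 18.0403 + 38.0 = 56.0

56.0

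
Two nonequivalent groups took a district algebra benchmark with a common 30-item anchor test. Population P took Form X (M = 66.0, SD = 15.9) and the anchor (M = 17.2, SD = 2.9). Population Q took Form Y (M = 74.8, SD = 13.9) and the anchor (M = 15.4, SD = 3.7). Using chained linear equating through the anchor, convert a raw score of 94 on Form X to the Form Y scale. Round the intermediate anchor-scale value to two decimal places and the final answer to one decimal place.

100.8

Form X → anchor (Population P): v = (2.9/15.9)(94 − 66.0) + 17.2 = 22.31
anchor → Form Y (Population Q): y = (13.9/3.7)(22.31 − 15.4) + 74.8 = 100.8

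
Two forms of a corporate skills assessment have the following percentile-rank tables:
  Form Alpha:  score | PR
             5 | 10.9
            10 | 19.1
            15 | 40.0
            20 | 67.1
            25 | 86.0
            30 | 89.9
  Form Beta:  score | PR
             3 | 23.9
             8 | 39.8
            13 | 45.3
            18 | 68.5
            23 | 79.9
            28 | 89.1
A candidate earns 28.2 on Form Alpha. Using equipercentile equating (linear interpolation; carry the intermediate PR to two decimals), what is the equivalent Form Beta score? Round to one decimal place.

27.7

PR of 28.2 on Form Alpha: 86.0 + (28.2 − 25)/(30 − 25) × (89.9 − 86.0) = 88.50
On Form Beta, PR 88.50 falls between score 23 (PR 79.9) and 28 (PR 89.1).
Interpolate: 23 + (88.50 − 79.9)/(89.1 − 79.9) × (28 − 23) = 27.7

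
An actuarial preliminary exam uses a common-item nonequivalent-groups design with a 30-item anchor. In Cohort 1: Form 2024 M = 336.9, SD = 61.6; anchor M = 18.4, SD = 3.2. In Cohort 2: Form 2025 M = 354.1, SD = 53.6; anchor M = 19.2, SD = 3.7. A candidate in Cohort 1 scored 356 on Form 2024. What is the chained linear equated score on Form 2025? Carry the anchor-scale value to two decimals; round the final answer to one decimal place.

Form 2024 → anchor (Cohort 1): v = (3.2/61.6)(356 − 336.9) + 18.4 = 19.39
anchor → Form 2025 (Cohort 2): y = (53.6/3.7)(19.39 − 19.2) + 354.1 = 356.9

356.9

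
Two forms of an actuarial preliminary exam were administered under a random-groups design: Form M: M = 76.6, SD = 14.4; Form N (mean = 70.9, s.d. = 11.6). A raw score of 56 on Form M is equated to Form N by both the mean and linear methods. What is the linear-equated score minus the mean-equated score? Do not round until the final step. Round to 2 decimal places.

4.01

Mean-equated: 56 + (70.9 − 76.6) = 50.30
Linear-equated: (11.6/14.4)(56 − 76.6) + 70.9 = 54.306
Difference = 54.306 − 50.30 = 4.01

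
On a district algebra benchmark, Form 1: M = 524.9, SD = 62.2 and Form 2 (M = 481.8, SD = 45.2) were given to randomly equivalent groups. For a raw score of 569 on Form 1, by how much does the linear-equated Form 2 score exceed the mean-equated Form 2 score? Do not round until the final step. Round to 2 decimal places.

Mean-equated: 569 + (481.8 − 524.9) = 525.90
Linear-equated: (45.2/62.2)(569 − 524.9) + 481.8 = 513.847
Difference = 513.847 − 525.90 = -12.05

-12.05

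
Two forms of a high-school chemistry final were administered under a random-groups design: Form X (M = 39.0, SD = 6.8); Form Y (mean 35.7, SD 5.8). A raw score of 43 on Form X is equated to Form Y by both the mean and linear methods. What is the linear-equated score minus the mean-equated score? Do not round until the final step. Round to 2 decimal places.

-0.59

Mean-equated: 43 + (35.7 − 39.0) = 39.70
Linear-equated: (5.8/6.8)(43 − 39.0) + 35.7 = 39.112
Difference = 39.112 − 39.70 = -0.59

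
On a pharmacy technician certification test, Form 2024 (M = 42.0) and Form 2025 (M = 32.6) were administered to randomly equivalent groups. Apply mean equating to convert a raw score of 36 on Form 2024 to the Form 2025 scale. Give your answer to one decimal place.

Mean equating: y = x + (M_Y − M_X) = 36 + (32.6 − 42.0) = 26.6

26.6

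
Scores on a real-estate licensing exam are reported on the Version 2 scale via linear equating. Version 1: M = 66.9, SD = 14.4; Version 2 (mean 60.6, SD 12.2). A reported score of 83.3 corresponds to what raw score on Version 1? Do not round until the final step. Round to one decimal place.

Invert y = (SD_Y/SD_X)(x − M_X) + M_Y:
x = (SD_X/SD_Y)(y − M_Y) + M_X = (14.4/12.2)(83.3 − 60.6) + 66.9
x = 1.180328 × 22.700 + 66.9 = 93.7

93.7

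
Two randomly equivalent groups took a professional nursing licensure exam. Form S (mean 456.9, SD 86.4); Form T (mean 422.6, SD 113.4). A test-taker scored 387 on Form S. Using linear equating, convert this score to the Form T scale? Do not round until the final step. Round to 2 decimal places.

Linear equating: y = (SD_Y/SD_X)(x − M_X) + M_Y
y = (113.4/86.4)(387 − 456.9) + 422.6
y = 1.312500 × -69.9 + 422.6 = -91.7437 + 422.6 = 330.86

330.86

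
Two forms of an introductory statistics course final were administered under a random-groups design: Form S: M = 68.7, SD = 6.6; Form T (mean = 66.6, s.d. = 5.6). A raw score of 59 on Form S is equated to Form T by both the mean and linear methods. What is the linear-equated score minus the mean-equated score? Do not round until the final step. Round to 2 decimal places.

Mean-equated: 59 + (66.6 − 68.7) = 56.90
Linear-equated: (5.6/6.6)(59 − 68.7) + 66.6 = 58.370
Difference = 58.370 − 56.90 = 1.47

1.47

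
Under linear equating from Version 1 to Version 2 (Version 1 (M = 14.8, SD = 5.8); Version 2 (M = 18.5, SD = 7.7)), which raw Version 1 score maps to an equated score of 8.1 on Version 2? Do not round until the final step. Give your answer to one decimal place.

Invert y = (SD_Y/SD_X)(x − M_X) + M_Y:
x = (SD_X/SD_Y)(y − M_Y) + M_X = (5.8/7.7)(8.1 − 18.5) + 14.8
x = 0.753247 × -10.400 + 14.8 = 7.0

7.0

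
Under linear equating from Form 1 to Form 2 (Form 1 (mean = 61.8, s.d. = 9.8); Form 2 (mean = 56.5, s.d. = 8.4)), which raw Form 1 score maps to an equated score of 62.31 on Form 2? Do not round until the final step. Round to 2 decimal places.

Invert y = (SD_Y/SD_X)(x − M_X) + M_Y:
x = (SD_X/SD_Y)(y − M_Y) + M_X = (9.8/8.4)(62.31 − 56.5) + 61.8
x = 1.166667 × 5.810 + 61.8 = 68.58

68.58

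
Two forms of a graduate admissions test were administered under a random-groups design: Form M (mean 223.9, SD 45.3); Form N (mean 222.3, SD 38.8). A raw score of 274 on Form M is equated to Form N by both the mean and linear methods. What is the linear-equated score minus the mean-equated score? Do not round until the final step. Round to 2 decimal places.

Mean-equated: 274 + (222.3 − 223.9) = 272.40
Linear-equated: (38.8/45.3)(274 − 223.9) + 222.3 = 265.211
Difference = 265.211 − 272.40 = -7.19

-7.19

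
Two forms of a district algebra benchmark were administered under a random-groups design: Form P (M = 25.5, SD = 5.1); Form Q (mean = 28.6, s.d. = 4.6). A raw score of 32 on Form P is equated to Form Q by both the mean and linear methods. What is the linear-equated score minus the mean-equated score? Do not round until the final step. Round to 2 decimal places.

Mean-equated: 32 + (28.6 − 25.5) = 35.10
Linear-equated: (4.6/5.1)(32 − 25.5) + 28.6 = 34.463
Difference = 34.463 − 35.10 = -0.64

-0.64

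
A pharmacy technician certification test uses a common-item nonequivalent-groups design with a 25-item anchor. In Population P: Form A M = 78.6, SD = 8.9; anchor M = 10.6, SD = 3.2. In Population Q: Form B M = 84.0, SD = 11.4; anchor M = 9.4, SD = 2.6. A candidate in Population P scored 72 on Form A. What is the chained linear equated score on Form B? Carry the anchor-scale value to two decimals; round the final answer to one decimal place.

Form A → anchor (Population P): v = (3.2/8.9)(72 − 78.6) + 10.6 = 8.23
anchor → Form B (Population Q): y = (11.4/2.6)(8.23 − 9.4) + 84.0 = 78.9

78.9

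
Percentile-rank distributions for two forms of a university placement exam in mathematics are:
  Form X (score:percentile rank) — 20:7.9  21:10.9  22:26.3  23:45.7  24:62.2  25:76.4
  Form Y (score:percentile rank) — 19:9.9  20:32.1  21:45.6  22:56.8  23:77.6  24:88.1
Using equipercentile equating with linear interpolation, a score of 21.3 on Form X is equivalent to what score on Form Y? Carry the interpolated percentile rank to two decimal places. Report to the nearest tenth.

PR of 21.3 on Form X: 10.9 + (21.3 − 21)/(22 − 21) × (26.3 − 10.9) = 15.52
On Form Y, PR 15.52 falls between score 19 (PR 9.9) and 20 (PR 32.1).
Interpolate: 19 + (15.52 − 9.9)/(32.1 − 9.9) × (20 − 19) = 19.3

19.3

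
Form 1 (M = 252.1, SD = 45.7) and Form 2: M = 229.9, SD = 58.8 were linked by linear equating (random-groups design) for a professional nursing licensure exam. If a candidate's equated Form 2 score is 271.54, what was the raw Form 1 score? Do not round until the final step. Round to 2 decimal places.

284.46

Invert y = (SD_Y/SD_X)(x − M_X) + M_Y:
x = (SD_X/SD_Y)(y − M_Y) + M_X = (45.7/58.8)(271.54 − 229.9) + 252.1
x = 0.777211 × 41.640 + 252.1 = 284.46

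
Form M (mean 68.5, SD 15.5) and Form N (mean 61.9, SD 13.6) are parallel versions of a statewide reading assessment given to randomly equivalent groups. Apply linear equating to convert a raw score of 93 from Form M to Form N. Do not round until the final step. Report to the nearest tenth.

Linear equating: y = (SD_Y/SD_X)(x − M_X) + M_Y
y = (13.6/15.5)(93 − 68.5) + 61.9
y = 0.877419 × 24.5 + 61.9 = 21.4968 + 61.9 = 83.4

83.4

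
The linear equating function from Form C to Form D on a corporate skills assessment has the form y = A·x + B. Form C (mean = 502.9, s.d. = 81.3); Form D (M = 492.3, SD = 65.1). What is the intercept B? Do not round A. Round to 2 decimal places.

89.61

A = SD_Y / SD_X = 65.1 / 81.3 = 0.800738
B = M_Y − A·M_X = 492.3 − 0.800738 × 502.9 = 89.61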